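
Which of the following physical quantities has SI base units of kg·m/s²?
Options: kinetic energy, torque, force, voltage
Checking the SI base units of each option:
  kinetic energy (E = ½mv²): kg·m²/s²  ✗
  torque (τ = Fr): kg·m²/s²  ✗
  force (F = ma): kg·m/s²  ✓ matches
  voltage (V = IR): kg·m²/(s³·A)  ✗

Only force has units kg·m/s².

Answer: force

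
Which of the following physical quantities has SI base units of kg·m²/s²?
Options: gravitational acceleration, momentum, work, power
Checking the SI base units of each option:
  gravitational acceleration (g = GM/r²): m/s²  ✗
  momentum (p = mv): kg·m/s  ✗
  work (W = Fd): kg·m²/s²  ✓ matches
  power (P = W/t): kg·m²/s³  ✗

Only work has units kg·m²/s².

Answer: work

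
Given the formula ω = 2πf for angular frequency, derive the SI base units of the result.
Units of each symbol in ω = 2πf:
  f (frequency): 1/s
  The factor 2π is dimensionless.

Multiplying the contributions: [1/s]
Adding exponents of each base unit: s: -1
SI base units of angular frequency: 1/s

Answer: 1/s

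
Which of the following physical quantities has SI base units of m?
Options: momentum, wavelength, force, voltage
Checking the SI base units of each option:
  momentum (p = mv): kg·m/s  ✗
  wavelength (λ = v/f): m  ✓ matches
  force (F = ma): kg·m/s²  ✗
  voltage (V = IR): kg·m²/(s³·A)  ✗

Only wavelength has units m.

Answer: wavelength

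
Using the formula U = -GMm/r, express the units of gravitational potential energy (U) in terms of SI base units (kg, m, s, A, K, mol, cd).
Units of each symbol in U = -GMm/r:
  G (gravitational constant): m³/(kg·s²)
  M (mass): kg
  m (mass): kg
  r (distance): m  → in the denominator, contributes 1/m
  The minus sign does not affect the units.

Multiplying the contributions: [m³/(kg·s²)] · [kg] · [kg] · [1/m]
Adding exponents of each base unit: kg: 1, m: 2, s: -2
SI base units of gravitational potential energy: kg·m²/s²

Answer: kg·m²/s²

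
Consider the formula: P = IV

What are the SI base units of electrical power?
Units of each symbol in P = IV:
  I (current): A
  V (voltage, in volts): kg·m²/(s³·A)

Multiplying the contributions: [A] · [kg·m²/(s³·A)]
Adding exponents of each base unit: kg: 1, m: 2, s: -3
SI base units of electrical power: kg·m²/s³

Answer: kg·m²/s³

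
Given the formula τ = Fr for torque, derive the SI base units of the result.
Units of each symbol in τ = Fr:
  F (force): kg·m/s²
  r (lever arm): m

Multiplying the contributions: [kg·m/s²] · [m]
Adding exponents of each base unit: kg: 1, m: 2, s: -2
SI base units of torque: kg·m²/s²

Answer: kg·m²/s²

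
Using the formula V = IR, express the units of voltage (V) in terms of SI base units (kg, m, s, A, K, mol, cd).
Units of each symbol in V = IR:
  I (current): A
  R (resistance, in ohms): kg·m²/(s³·A²)

Multiplying the contributions: [A] · [kg·m²/(s³·A²)]
Adding exponents of each base unit: kg: 1, m: 2, s: -3, A: -1
SI base units of voltage: kg·m²/(s³·A)

Answer: kg·m²/(s³·A)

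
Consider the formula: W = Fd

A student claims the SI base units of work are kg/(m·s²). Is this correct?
Units of each symbol in W = Fd:
  F (force): kg·m/s²
  d (displacement): m

Multiplying the contributions: [kg·m/s²] · [m]
Adding exponents of each base unit: kg: 1, m: 2, s: -2
SI base units of work: kg·m²/s²

The claimed units kg/(m·s²) (exponents kg: 1, m: -1, s: -2) do not match the derived units kg·m²/s² (exponents kg: 1, m: 2, s: -2), so the claim is incorrect.

Answer: No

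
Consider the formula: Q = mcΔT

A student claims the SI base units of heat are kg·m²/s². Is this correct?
Units of each symbol in Q = mcΔT:
  m (mass): kg
  c (specific heat capacity, in J/(kg·K)): m²/(s²·K)
  ΔT (temperature change): K

Multiplying the contributions: [kg] · [m²/(s²·K)] · [K]
Adding exponents of each base unit: kg: 1, m: 2, s: -2
SI base units of heat: kg·m²/s²

The claimed units kg·m²/s² match the derived units, so the claim is correct.

Answer: Yes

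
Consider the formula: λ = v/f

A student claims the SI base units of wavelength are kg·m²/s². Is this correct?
Units of each symbol in λ = v/f:
  v (wave speed): m/s
  f (frequency): 1/s  → in the denominator, contributes s

Multiplying the contributions: [m/s] · [s]
Adding exponents of each base unit: m: 1
SI base units of wavelength: m

The claimed units kg·m²/s² (exponents kg: 1, m: 2, s: -2) do not match the derived units m (exponents m: 1), so the claim is incorrect.

Answer: No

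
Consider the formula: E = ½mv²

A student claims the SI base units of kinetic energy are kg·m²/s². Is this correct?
Units of each symbol in E = ½mv²:
  m (mass): kg
  v (speed): m/s  → to the power 2, contributes m²/s²
  The factor ½ is dimensionless.

Multiplying the contributions: [kg] · [m²/s²]
Adding exponents of each base unit: kg: 1, m: 2, s: -2
SI base units of kinetic energy: kg·m²/s²

The claimed units kg·m²/s² match the derived units, so the claim is correct.

Answer: Yes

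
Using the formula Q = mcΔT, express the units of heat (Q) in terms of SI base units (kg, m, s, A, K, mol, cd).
Units of each symbol in Q = mcΔT:
  m (mass): kg
  c (specific heat capacity, in J/(kg·K)): m²/(s²·K)
  ΔT (temperature change): K

Multiplying the contributions: [kg] · [m²/(s²·K)] · [K]
Adding exponents of each base unit: kg: 1, m: 2, s: -2
SI base units of heat: kg·m²/s²

Answer: kg·m²/s²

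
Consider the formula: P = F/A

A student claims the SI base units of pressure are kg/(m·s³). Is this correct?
Units of each symbol in P = F/A:
  F (force): kg·m/s²
  A (area): m²  → in the denominator, contributes 1/m²

Multiplying the contributions: [kg·m/s²] · [1/m²]
Adding exponents of each base unit: kg: 1, m: -1, s: -2
SI base units of pressure: kg/(m·s²)

The claimed units kg/(m·s³) (exponents kg: 1, m: -1, s: -3) do not match the derived units kg/(m·s²) (exponents kg: 1, m: -1, s: -2), so the claim is incorrect.

Answer: No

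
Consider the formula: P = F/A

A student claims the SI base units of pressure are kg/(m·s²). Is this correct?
Units of each symbol in P = F/A:
  F (force): kg·m/s²
  A (area): m²  → in the denominator, contributes 1/m²

Multiplying the contributions: [kg·m/s²] · [1/m²]
Adding exponents of each base unit: kg: 1, m: -1, s: -2
SI base units of pressure: kg/(m·s²)

The claimed units kg/(m·s²) match the derived units, so the claim is correct.

Answer: Yes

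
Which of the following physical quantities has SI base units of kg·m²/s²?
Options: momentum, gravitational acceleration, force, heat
Checking the SI base units of each option:
  momentum (p = mv): kg·m/s  ✗
  gravitational acceleration (g = GM/r²): m/s²  ✗
  force (F = ma): kg·m/s²  ✗
  heat (Q = mcΔT): kg·m²/s²  ✓ matches

Only heat has units kg·m²/s².

Answer: heat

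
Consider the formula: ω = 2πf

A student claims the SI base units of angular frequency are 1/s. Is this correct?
Units of each symbol in ω = 2πf:
  f (frequency): 1/s
  The factor 2π is dimensionless.

Multiplying the contributions: [1/s]
Adding exponents of each base unit: s: -1
SI base units of angular frequency: 1/s

The claimed units 1/s match the derived units, so the claim is correct.

Answer: Yes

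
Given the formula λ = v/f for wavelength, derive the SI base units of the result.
Units of each symbol in λ = v/f:
  v (wave speed): m/s
  f (frequency): 1/s  → in the denominator, contributes s

Multiplying the contributions: [m/s] · [s]
Adding exponents of each base unit: m: 1
SI base units of wavelength: m

Answer: m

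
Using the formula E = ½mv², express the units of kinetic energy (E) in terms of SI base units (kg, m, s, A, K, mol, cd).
Units of each symbol in E = ½mv²:
  m (mass): kg
  v (speed): m/s  → to the power 2, contributes m²/s²
  The factor ½ is dimensionless.

Multiplying the contributions: [kg] · [m²/s²]
Adding exponents of each base unit: kg: 1, m: 2, s: -2
SI base units of kinetic energy: kg·m²/s²

Answer: kg·m²/s²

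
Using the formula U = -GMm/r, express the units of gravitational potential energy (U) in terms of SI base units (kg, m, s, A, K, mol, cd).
Units of each symbol in U = -GMm/r:
  G (gravitational constant): m³/(kg·s²)
  M (mass): kg
  m (mass): kg
  r (distance): m  → in the denominator, contributes 1/m
  The minus sign does not affect the units.

Multiplying the contributions: [m³/(kg·s²)] · [kg] · [kg] · [1/m]
Adding exponents of each base unit: kg: 1, m: 2, s: -2
SI base units of gravitational potential energy: kg·m²/s²

Answer: kg·m²/s²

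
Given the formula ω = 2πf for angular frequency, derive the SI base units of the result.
Units of each symbol in ω = 2πf:
  f (frequency): 1/s
  The factor 2π is dimensionless.

Multiplying the contributions: [1/s]
Adding exponents of each base unit: s: -1
SI base units of angular frequency: 1/s

Answer: 1/s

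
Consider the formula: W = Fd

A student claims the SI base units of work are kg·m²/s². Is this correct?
Units of each symbol in W = Fd:
  F (force): kg·m/s²
  d (displacement): m

Multiplying the contributions: [kg·m/s²] · [m]
Adding exponents of each base unit: kg: 1, m: 2, s: -2
SI base units of work: kg·m²/s²

The claimed units kg·m²/s² match the derived units, so the claim is correct.

Answer: Yes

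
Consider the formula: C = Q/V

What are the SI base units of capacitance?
Units of each symbol in C = Q/V:
  Q (charge, in coulombs): s·A
  V (voltage, in volts): kg·m²/(s³·A)  → in the denominator, contributes s³·A/(kg·m²)

Multiplying the contributions: [s·A] · [s³·A/(kg·m²)]
Adding exponents of each base unit: kg: -1, m: -2, s: 4, A: 2
SI base units of capacitance: s⁴·A²/(kg·m²)

Answer: s⁴·A²/(kg·m²)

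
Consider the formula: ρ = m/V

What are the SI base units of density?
Units of each symbol in ρ = m/V:
  m (mass): kg
  V (volume): m³  → in the denominator, contributes 1/m³

Multiplying the contributions: [kg] · [1/m³]
Adding exponents of each base unit: kg: 1, m: -3
SI base units of density: kg/m³

Answer: kg/m³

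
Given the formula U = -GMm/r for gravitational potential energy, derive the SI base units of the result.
Units of each symbol in U = -GMm/r:
  G (gravitational constant): m³/(kg·s²)
  M (mass): kg
  m (mass): kg
  r (distance): m  → in the denominator, contributes 1/m
  The minus sign does not affect the units.

Multiplying the contributions: [m³/(kg·s²)] · [kg] · [kg] · [1/m]
Adding exponents of each base unit: kg: 1, m: 2, s: -2
SI base units of gravitational potential energy: kg·m²/s²

Answer: kg·m²/s²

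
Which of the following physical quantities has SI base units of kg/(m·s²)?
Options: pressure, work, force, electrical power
Checking the SI base units of each option:
  pressure (P = F/A): kg/(m·s²)  ✓ matches
  work (W = Fd): kg·m²/s²  ✗
  force (F = ma): kg·m/s²  ✗
  electrical power (P = IV): kg·m²/s³  ✗

Only pressure has units kg/(m·s²).

Answer: pressure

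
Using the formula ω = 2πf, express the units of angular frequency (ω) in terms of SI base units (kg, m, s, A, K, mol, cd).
Units of each symbol in ω = 2πf:
  f (frequency): 1/s
  The factor 2π is dimensionless.

Multiplying the contributions: [1/s]
Adding exponents of each base unit: s: -1
SI base units of angular frequency: 1/s

Answer: 1/s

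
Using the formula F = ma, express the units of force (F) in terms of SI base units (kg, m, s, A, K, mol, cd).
Units of each symbol in F = ma:
  m (mass): kg
  a (acceleration): m/s²

Multiplying the contributions: [kg] · [m/s²]
Adding exponents of each base unit: kg: 1, m: 1, s: -2
SI base units of force: kg·m/s²

Answer: kg·m/s²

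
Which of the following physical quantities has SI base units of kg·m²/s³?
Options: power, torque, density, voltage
Checking the SI base units of each option:
  power (P = W/t): kg·m²/s³  ✓ matches
  torque (τ = Fr): kg·m²/s²  ✗
  density (ρ = m/V): kg/m³  ✗
  voltage (V = IR): kg·m²/(s³·A)  ✗

Only power has units kg·m²/s³.

Answer: power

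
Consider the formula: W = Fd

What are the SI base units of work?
Units of each symbol in W = Fd:
  F (force): kg·m/s²
  d (displacement): m

Multiplying the contributions: [kg·m/s²] · [m]
Adding exponents of each base unit: kg: 1, m: 2, s: -2
SI base units of work: kg·m²/s²

Answer: kg·m²/s²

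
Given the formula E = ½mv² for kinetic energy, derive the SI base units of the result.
Units of each symbol in E = ½mv²:
  m (mass): kg
  v (speed): m/s  → to the power 2, contributes m²/s²
  The factor ½ is dimensionless.

Multiplying the contributions: [kg] · [m²/s²]
Adding exponents of each base unit: kg: 1, m: 2, s: -2
SI base units of kinetic energy: kg·m²/s²

Answer: kg·m²/s²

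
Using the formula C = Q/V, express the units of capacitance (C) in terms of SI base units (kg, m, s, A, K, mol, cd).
Units of each symbol in C = Q/V:
  Q (charge, in coulombs): s·A
  V (voltage, in volts): kg·m²/(s³·A)  → in the denominator, contributes s³·A/(kg·m²)

Multiplying the contributions: [s·A] · [s³·A/(kg·m²)]
Adding exponents of each base unit: kg: -1, m: -2, s: 4, A: 2
SI base units of capacitance: s⁴·A²/(kg·m²)

Answer: s⁴·A²/(kg·m²)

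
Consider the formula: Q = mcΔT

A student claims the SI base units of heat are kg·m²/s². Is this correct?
Units of each symbol in Q = mcΔT:
  m (mass): kg
  c (specific heat capacity, in J/(kg·K)): m²/(s²·K)
  ΔT (temperature change): K

Multiplying the contributions: [kg] · [m²/(s²·K)] · [K]
Adding exponents of each base unit: kg: 1, m: 2, s: -2
SI base units of heat: kg·m²/s²

The claimed units kg·m²/s² match the derived units, so the claim is correct.

Answer: Yes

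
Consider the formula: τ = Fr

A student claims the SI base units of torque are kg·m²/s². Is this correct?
Units of each symbol in τ = Fr:
  F (force): kg·m/s²
  r (lever arm): m

Multiplying the contributions: [kg·m/s²] · [m]
Adding exponents of each base unit: kg: 1, m: 2, s: -2
SI base units of torque: kg·m²/s²

The claimed units kg·m²/s² match the derived units, so the claim is correct.

Answer: Yes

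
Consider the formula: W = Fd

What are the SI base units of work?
Units of each symbol in W = Fd:
  F (force): kg·m/s²
  d (displacement): m

Multiplying the contributions: [kg·m/s²] · [m]
Adding exponents of each base unit: kg: 1, m: 2, s: -2
SI base units of work: kg·m²/s²

Answer: kg·m²/s²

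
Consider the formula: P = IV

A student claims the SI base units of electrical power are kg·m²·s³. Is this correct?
Units of each symbol in P = IV:
  I (current): A
  V (voltage, in volts): kg·m²/(s³·A)

Multiplying the contributions: [A] · [kg·m²/(s³·A)]
Adding exponents of each base unit: kg: 1, m: 2, s: -3
SI base units of electrical power: kg·m²/s³

The claimed units kg·m²·s³ (exponents kg: 1, m: 2, s: 3) do not match the derived units kg·m²/s³ (exponents kg: 1, m: 2, s: -3), so the claim is incorrect.

Answer: No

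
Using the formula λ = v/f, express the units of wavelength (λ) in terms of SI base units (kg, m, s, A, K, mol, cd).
Units of each symbol in λ = v/f:
  v (wave speed): m/s
  f (frequency): 1/s  → in the denominator, contributes s

Multiplying the contributions: [m/s] · [s]
Adding exponents of each base unit: m: 1
SI base units of wavelength: m

Answer: m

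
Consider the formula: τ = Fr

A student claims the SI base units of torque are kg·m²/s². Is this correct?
Units of each symbol in τ = Fr:
  F (force): kg·m/s²
  r (lever arm): m

Multiplying the contributions: [kg·m/s²] · [m]
Adding exponents of each base unit: kg: 1, m: 2, s: -2
SI base units of torque: kg·m²/s²

The claimed units kg·m²/s² match the derived units, so the claim is correct.

Answer: Yes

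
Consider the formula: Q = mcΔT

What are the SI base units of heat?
Units of each symbol in Q = mcΔT:
  m (mass): kg
  c (specific heat capacity, in J/(kg·K)): m²/(s²·K)
  ΔT (temperature change): K

Multiplying the contributions: [kg] · [m²/(s²·K)] · [K]
Adding exponents of each base unit: kg: 1, m: 2, s: -2
SI base units of heat: kg·m²/s²

Answer: kg·m²/s²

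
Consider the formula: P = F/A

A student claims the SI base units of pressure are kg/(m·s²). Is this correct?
Units of each symbol in P = F/A:
  F (force): kg·m/s²
  A (area): m²  → in the denominator, contributes 1/m²

Multiplying the contributions: [kg·m/s²] · [1/m²]
Adding exponents of each base unit: kg: 1, m: -1, s: -2
SI base units of pressure: kg/(m·s²)

The claimed units kg/(m·s²) match the derived units, so the claim is correct.

Answer: Yes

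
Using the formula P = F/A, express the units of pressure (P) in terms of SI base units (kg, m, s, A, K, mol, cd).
Units of each symbol in P = F/A:
  F (force): kg·m/s²
  A (area): m²  → in the denominator, contributes 1/m²

Multiplying the contributions: [kg·m/s²] · [1/m²]
Adding exponents of each base unit: kg: 1, m: -1, s: -2
SI base units of pressure: kg/(m·s²)

Answer: kg/(m·s²)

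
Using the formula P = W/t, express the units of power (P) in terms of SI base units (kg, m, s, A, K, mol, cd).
Units of each symbol in P = W/t:
  W (work): kg·m²/s²
  t (time): s  → in the denominator, contributes 1/s

Multiplying the contributions: [kg·m²/s²] · [1/s]
Adding exponents of each base unit: kg: 1, m: 2, s: -3
SI base units of power: kg·m²/s³

Answer: kg·m²/s³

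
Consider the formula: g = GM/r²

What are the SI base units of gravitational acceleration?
Units of each symbol in g = GM/r²:
  G (gravitational constant): m³/(kg·s²)
  M (mass): kg
  r (distance): m  → to the power 2 in the denominator, contributes 1/m²

Multiplying the contributions: [m³/(kg·s²)] · [kg] · [1/m²]
Adding exponents of each base unit: m: 1, s: -2
SI base units of gravitational acceleration: m/s²

Answer: m/s²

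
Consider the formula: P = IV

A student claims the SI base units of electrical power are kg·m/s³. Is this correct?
Units of each symbol in P = IV:
  I (current): A
  V (voltage, in volts): kg·m²/(s³·A)

Multiplying the contributions: [A] · [kg·m²/(s³·A)]
Adding exponents of each base unit: kg: 1, m: 2, s: -3
SI base units of electrical power: kg·m²/s³

The claimed units kg·m/s³ (exponents kg: 1, m: 1, s: -3) do not match the derived units kg·m²/s³ (exponents kg: 1, m: 2, s: -3), so the claim is incorrect.

Answer: No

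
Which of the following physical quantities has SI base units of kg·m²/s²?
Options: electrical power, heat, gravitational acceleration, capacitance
Checking the SI base units of each option:
  electrical power (P = IV): kg·m²/s³  ✗
  heat (Q = mcΔT): kg·m²/s²  ✓ matches
  gravitational acceleration (g = GM/r²): m/s²  ✗
  capacitance (C = Q/V): s⁴·A²/(kg·m²)  ✗

Only heat has units kg·m²/s².

Answer: heat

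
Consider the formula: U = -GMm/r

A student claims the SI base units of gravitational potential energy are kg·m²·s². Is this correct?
Units of each symbol in U = -GMm/r:
  G (gravitational constant): m³/(kg·s²)
  M (mass): kg
  m (mass): kg
  r (distance): m  → in the denominator, contributes 1/m
  The minus sign does not affect the units.

Multiplying the contributions: [m³/(kg·s²)] · [kg] · [kg] · [1/m]
Adding exponents of each base unit: kg: 1, m: 2, s: -2
SI base units of gravitational potential energy: kg·m²/s²

The claimed units kg·m²·s² (exponents kg: 1, m: 2, s: 2) do not match the derived units kg·m²/s² (exponents kg: 1, m: 2, s: -2), so the claim is incorrect.

Answer: No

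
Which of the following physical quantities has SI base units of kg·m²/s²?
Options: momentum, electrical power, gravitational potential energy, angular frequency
Checking the SI base units of each option:
  momentum (p = mv): kg·m/s  ✗
  electrical power (P = IV): kg·m²/s³  ✗
  gravitational potential energy (U = -GMm/r): kg·m²/s²  ✓ matches
  angular frequency (ω = 2πf): 1/s  ✗

Only gravitational potential energy has units kg·m²/s².

Answer: gravitational potential energy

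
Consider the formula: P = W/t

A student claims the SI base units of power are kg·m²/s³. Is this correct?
Units of each symbol in P = W/t:
  W (work): kg·m²/s²
  t (time): s  → in the denominator, contributes 1/s

Multiplying the contributions: [kg·m²/s²] · [1/s]
Adding exponents of each base unit: kg: 1, m: 2, s: -3
SI base units of power: kg·m²/s³

The claimed units kg·m²/s³ match the derived units, so the claim is correct.

Answer: Yes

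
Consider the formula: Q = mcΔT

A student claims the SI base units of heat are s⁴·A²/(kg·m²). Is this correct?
Units of each symbol in Q = mcΔT:
  m (mass): kg
  c (specific heat capacity, in J/(kg·K)): m²/(s²·K)
  ΔT (temperature change): K

Multiplying the contributions: [kg] · [m²/(s²·K)] · [K]
Adding exponents of each base unit: kg: 1, m: 2, s: -2
SI base units of heat: kg·m²/s²

The claimed units s⁴·A²/(kg·m²) (exponents kg: -1, m: -2, s: 4, A: 2) do not match the derived units kg·m²/s² (exponents kg: 1, m: 2, s: -2), so the claim is incorrect.

Answer: No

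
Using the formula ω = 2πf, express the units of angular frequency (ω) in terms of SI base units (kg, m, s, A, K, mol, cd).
Units of each symbol in ω = 2πf:
  f (frequency): 1/s
  The factor 2π is dimensionless.

Multiplying the contributions: [1/s]
Adding exponents of each base unit: s: -1
SI base units of angular frequency: 1/s

Answer: 1/s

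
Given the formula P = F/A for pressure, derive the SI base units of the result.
Units of each symbol in P = F/A:
  F (force): kg·m/s²
  A (area): m²  → in the denominator, contributes 1/m²

Multiplying the contributions: [kg·m/s²] · [1/m²]
Adding exponents of each base unit: kg: 1, m: -1, s: -2
SI base units of pressure: kg/(m·s²)

Answer: kg/(m·s²)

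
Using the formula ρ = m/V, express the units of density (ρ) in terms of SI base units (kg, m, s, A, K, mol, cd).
Units of each symbol in ρ = m/V:
  m (mass): kg
  V (volume): m³  → in the denominator, contributes 1/m³

Multiplying the contributions: [kg] · [1/m³]
Adding exponents of each base unit: kg: 1, m: -3
SI base units of density: kg/m³

Answer: kg/m³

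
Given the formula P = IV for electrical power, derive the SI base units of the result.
Units of each symbol in P = IV:
  I (current): A
  V (voltage, in volts): kg·m²/(s³·A)

Multiplying the contributions: [A] · [kg·m²/(s³·A)]
Adding exponents of each base unit: kg: 1, m: 2, s: -3
SI base units of electrical power: kg·m²/s³

Answer: kg·m²/s³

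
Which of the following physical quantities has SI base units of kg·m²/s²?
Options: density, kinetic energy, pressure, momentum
Checking the SI base units of each option:
  density (ρ = m/V): kg/m³  ✗
  kinetic energy (E = ½mv²): kg·m²/s²  ✓ matches
  pressure (P = F/A): kg/(m·s²)  ✗
  momentum (p = mv): kg·m/s  ✗

Only kinetic energy has units kg·m²/s².

Answer: kinetic energy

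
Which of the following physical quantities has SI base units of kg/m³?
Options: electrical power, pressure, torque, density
Checking the SI base units of each option:
  electrical power (P = IV): kg·m²/s³  ✗
  pressure (P = F/A): kg/(m·s²)  ✗
  torque (τ = Fr): kg·m²/s²  ✗
  density (ρ = m/V): kg/m³  ✓ matches

Only density has units kg/m³.

Answer: density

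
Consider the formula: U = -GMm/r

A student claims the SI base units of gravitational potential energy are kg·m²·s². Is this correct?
Units of each symbol in U = -GMm/r:
  G (gravitational constant): m³/(kg·s²)
  M (mass): kg
  m (mass): kg
  r (distance): m  → in the denominator, contributes 1/m
  The minus sign does not affect the units.

Multiplying the contributions: [m³/(kg·s²)] · [kg] · [kg] · [1/m]
Adding exponents of each base unit: kg: 1, m: 2, s: -2
SI base units of gravitational potential energy: kg·m²/s²

The claimed units kg·m²·s² (exponents kg: 1, m: 2, s: 2) do not match the derived units kg·m²/s² (exponents kg: 1, m: 2, s: -2), so the claim is incorrect.

Answer: No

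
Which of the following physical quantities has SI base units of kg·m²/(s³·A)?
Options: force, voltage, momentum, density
Checking the SI base units of each option:
  force (F = ma): kg·m/s²  ✗
  voltage (V = IR): kg·m²/(s³·A)  ✓ matches
  momentum (p = mv): kg·m/s  ✗
  density (ρ = m/V): kg/m³  ✗

Only voltage has units kg·m²/(s³·A).

Answer: voltage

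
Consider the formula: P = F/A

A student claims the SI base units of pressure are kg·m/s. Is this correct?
Units of each symbol in P = F/A:
  F (force): kg·m/s²
  A (area): m²  → in the denominator, contributes 1/m²

Multiplying the contributions: [kg·m/s²] · [1/m²]
Adding exponents of each base unit: kg: 1, m: -1, s: -2
SI base units of pressure: kg/(m·s²)

The claimed units kg·m/s (exponents kg: 1, m: 1, s: -1) do not match the derived units kg/(m·s²) (exponents kg: 1, m: -1, s: -2), so the claim is incorrect.

Answer: No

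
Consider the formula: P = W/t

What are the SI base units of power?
Units of each symbol in P = W/t:
  W (work): kg·m²/s²
  t (time): s  → in the denominator, contributes 1/s

Multiplying the contributions: [kg·m²/s²] · [1/s]
Adding exponents of each base unit: kg: 1, m: 2, s: -3
SI base units of power: kg·m²/s³

Answer: kg·m²/s³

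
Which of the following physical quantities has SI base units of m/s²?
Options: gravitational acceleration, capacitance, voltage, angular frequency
Checking the SI base units of each option:
  gravitational acceleration (g = GM/r²): m/s²  ✓ matches
  capacitance (C = Q/V): s⁴·A²/(kg·m²)  ✗
  voltage (V = IR): kg·m²/(s³·A)  ✗
  angular frequency (ω = 2πf): 1/s  ✗

Only gravitational acceleration has units m/s².

Answer: gravitational acceleration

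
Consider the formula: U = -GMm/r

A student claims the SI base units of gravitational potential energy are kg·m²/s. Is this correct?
Units of each symbol in U = -GMm/r:
  G (gravitational constant): m³/(kg·s²)
  M (mass): kg
  m (mass): kg
  r (distance): m  → in the denominator, contributes 1/m
  The minus sign does not affect the units.

Multiplying the contributions: [m³/(kg·s²)] · [kg] · [kg] · [1/m]
Adding exponents of each base unit: kg: 1, m: 2, s: -2
SI base units of gravitational potential energy: kg·m²/s²

The claimed units kg·m²/s (exponents kg: 1, m: 2, s: -1) do not match the derived units kg·m²/s² (exponents kg: 1, m: 2, s: -2), so the claim is incorrect.

Answer: No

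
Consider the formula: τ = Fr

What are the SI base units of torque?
Units of each symbol in τ = Fr:
  F (force): kg·m/s²
  r (lever arm): m

Multiplying the contributions: [kg·m/s²] · [m]
Adding exponents of each base unit: kg: 1, m: 2, s: -2
SI base units of torque: kg·m²/s²

Answer: kg·m²/s²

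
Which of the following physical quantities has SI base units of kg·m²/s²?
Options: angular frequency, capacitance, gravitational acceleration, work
Checking the SI base units of each option:
  angular frequency (ω = 2πf): 1/s  ✗
  capacitance (C = Q/V): s⁴·A²/(kg·m²)  ✗
  gravitational acceleration (g = GM/r²): m/s²  ✗
  work (W = Fd): kg·m²/s²  ✓ matches

Only work has units kg·m²/s².

Answer: work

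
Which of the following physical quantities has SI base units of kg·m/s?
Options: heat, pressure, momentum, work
Checking the SI base units of each option:
  heat (Q = mcΔT): kg·m²/s²  ✗
  pressure (P = F/A): kg/(m·s²)  ✗
  momentum (p = mv): kg·m/s  ✓ matches
  work (W = Fd): kg·m²/s²  ✗

Only momentum has units kg·m/s.

Answer: momentum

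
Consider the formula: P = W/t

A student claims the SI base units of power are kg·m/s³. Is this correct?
Units of each symbol in P = W/t:
  W (work): kg·m²/s²
  t (time): s  → in the denominator, contributes 1/s

Multiplying the contributions: [kg·m²/s²] · [1/s]
Adding exponents of each base unit: kg: 1, m: 2, s: -3
SI base units of power: kg·m²/s³

The claimed units kg·m/s³ (exponents kg: 1, m: 1, s: -3) do not match the derived units kg·m²/s³ (exponents kg: 1, m: 2, s: -3), so the claim is incorrect.

Answer: No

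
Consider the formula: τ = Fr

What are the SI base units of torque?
Units of each symbol in τ = Fr:
  F (force): kg·m/s²
  r (lever arm): m

Multiplying the contributions: [kg·m/s²] · [m]
Adding exponents of each base unit: kg: 1, m: 2, s: -2
SI base units of torque: kg·m²/s²

Answer: kg·m²/s²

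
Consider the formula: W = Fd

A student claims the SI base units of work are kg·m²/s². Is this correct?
Units of each symbol in W = Fd:
  F (force): kg·m/s²
  d (displacement): m

Multiplying the contributions: [kg·m/s²] · [m]
Adding exponents of each base unit: kg: 1, m: 2, s: -2
SI base units of work: kg·m²/s²

The claimed units kg·m²/s² match the derived units, so the claim is correct.

Answer: Yes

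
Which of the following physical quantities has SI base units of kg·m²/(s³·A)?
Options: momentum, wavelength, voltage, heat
Checking the SI base units of each option:
  momentum (p = mv): kg·m/s  ✗
  wavelength (λ = v/f): m  ✗
  voltage (V = IR): kg·m²/(s³·A)  ✓ matches
  heat (Q = mcΔT): kg·m²/s²  ✗

Only voltage has units kg·m²/(s³·A).

Answer: voltage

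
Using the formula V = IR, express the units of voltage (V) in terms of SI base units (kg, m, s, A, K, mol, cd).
Units of each symbol in V = IR:
  I (current): A
  R (resistance, in ohms): kg·m²/(s³·A²)

Multiplying the contributions: [A] · [kg·m²/(s³·A²)]
Adding exponents of each base unit: kg: 1, m: 2, s: -3, A: -1
SI base units of voltage: kg·m²/(s³·A)

Answer: kg·m²/(s³·A)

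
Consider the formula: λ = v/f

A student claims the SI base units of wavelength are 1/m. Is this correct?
Units of each symbol in λ = v/f:
  v (wave speed): m/s
  f (frequency): 1/s  → in the denominator, contributes s

Multiplying the contributions: [m/s] · [s]
Adding exponents of each base unit: m: 1
SI base units of wavelength: m

The claimed units 1/m (exponents m: -1) do not match the derived units m (exponents m: 1), so the claim is incorrect.

Answer: No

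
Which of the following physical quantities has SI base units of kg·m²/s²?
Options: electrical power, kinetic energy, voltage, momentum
Checking the SI base units of each option:
  electrical power (P = IV): kg·m²/s³  ✗
  kinetic energy (E = ½mv²): kg·m²/s²  ✓ matches
  voltage (V = IR): kg·m²/(s³·A)  ✗
  momentum (p = mv): kg·m/s  ✗

Only kinetic energy has units kg·m²/s².

Answer: kinetic energy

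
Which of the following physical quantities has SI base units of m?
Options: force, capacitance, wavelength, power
Checking the SI base units of each option:
  force (F = ma): kg·m/s²  ✗
  capacitance (C = Q/V): s⁴·A²/(kg·m²)  ✗
  wavelength (λ = v/f): m  ✓ matches
  power (P = W/t): kg·m²/s³  ✗

Only wavelength has units m.

Answer: wavelength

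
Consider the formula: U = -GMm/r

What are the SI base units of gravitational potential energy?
Units of each symbol in U = -GMm/r:
  G (gravitational constant): m³/(kg·s²)
  M (mass): kg
  m (mass): kg
  r (distance): m  → in the denominator, contributes 1/m
  The minus sign does not affect the units.

Multiplying the contributions: [m³/(kg·s²)] · [kg] · [kg] · [1/m]
Adding exponents of each base unit: kg: 1, m: 2, s: -2
SI base units of gravitational potential energy: kg·m²/s²

Answer: kg·m²/s²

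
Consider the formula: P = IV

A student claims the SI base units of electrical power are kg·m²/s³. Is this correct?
Units of each symbol in P = IV:
  I (current): A
  V (voltage, in volts): kg·m²/(s³·A)

Multiplying the contributions: [A] · [kg·m²/(s³·A)]
Adding exponents of each base unit: kg: 1, m: 2, s: -3
SI base units of electrical power: kg·m²/s³

The claimed units kg·m²/s³ match the derived units, so the claim is correct.

Answer: Yes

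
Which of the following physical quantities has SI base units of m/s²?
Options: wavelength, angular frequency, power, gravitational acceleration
Checking the SI base units of each option:
  wavelength (λ = v/f): m  ✗
  angular frequency (ω = 2πf): 1/s  ✗
  power (P = W/t): kg·m²/s³  ✗
  gravitational acceleration (g = GM/r²): m/s²  ✓ matches

Only gravitational acceleration has units m/s².

Answer: gravitational acceleration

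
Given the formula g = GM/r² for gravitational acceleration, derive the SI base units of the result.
Units of each symbol in g = GM/r²:
  G (gravitational constant): m³/(kg·s²)
  M (mass): kg
  r (distance): m  → to the power 2 in the denominator, contributes 1/m²

Multiplying the contributions: [m³/(kg·s²)] · [kg] · [1/m²]
Adding exponents of each base unit: m: 1, s: -2
SI base units of gravitational acceleration: m/s²

Answer: m/s²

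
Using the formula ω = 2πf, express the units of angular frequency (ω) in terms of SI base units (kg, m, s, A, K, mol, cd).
Units of each symbol in ω = 2πf:
  f (frequency): 1/s
  The factor 2π is dimensionless.

Multiplying the contributions: [1/s]
Adding exponents of each base unit: s: -1
SI base units of angular frequency: 1/s

Answer: 1/s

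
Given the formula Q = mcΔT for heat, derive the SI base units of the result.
Units of each symbol in Q = mcΔT:
  m (mass): kg
  c (specific heat capacity, in J/(kg·K)): m²/(s²·K)
  ΔT (temperature change): K

Multiplying the contributions: [kg] · [m²/(s²·K)] · [K]
Adding exponents of each base unit: kg: 1, m: 2, s: -2
SI base units of heat: kg·m²/s²

Answer: kg·m²/s²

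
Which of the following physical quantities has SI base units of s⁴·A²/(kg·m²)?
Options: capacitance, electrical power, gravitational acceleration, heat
Checking the SI base units of each option:
  capacitance (C = Q/V): s⁴·A²/(kg·m²)  ✓ matches
  electrical power (P = IV): kg·m²/s³  ✗
  gravitational acceleration (g = GM/r²): m/s²  ✗
  heat (Q = mcΔT): kg·m²/s²  ✗

Only capacitance has units s⁴·A²/(kg·m²).

Answer: capacitance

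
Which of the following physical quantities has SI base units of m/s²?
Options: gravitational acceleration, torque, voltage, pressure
Checking the SI base units of each option:
  gravitational acceleration (g = GM/r²): m/s²  ✓ matches
  torque (τ = Fr): kg·m²/s²  ✗
  voltage (V = IR): kg·m²/(s³·A)  ✗
  pressure (P = F/A): kg/(m·s²)  ✗

Only gravitational acceleration has units m/s².

Answer: gravitational acceleration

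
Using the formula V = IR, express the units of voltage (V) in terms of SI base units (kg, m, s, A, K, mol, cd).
Units of each symbol in V = IR:
  I (current): A
  R (resistance, in ohms): kg·m²/(s³·A²)

Multiplying the contributions: [A] · [kg·m²/(s³·A²)]
Adding exponents of each base unit: kg: 1, m: 2, s: -3, A: -1
SI base units of voltage: kg·m²/(s³·A)

Answer: kg·m²/(s³·A)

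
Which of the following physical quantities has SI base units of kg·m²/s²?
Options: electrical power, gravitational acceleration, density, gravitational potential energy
Checking the SI base units of each option:
  electrical power (P = IV): kg·m²/s³  ✗
  gravitational acceleration (g = GM/r²): m/s²  ✗
  density (ρ = m/V): kg/m³  ✗
  gravitational potential energy (U = -GMm/r): kg·m²/s²  ✓ matches

Only gravitational potential energy has units kg·m²/s².

Answer: gravitational potential energy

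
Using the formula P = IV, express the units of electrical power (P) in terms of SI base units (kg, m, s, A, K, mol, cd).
Units of each symbol in P = IV:
  I (current): A
  V (voltage, in volts): kg·m²/(s³·A)

Multiplying the contributions: [A] · [kg·m²/(s³·A)]
Adding exponents of each base unit: kg: 1, m: 2, s: -3
SI base units of electrical power: kg·m²/s³

Answer: kg·m²/s³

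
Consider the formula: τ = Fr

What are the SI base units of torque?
Units of each symbol in τ = Fr:
  F (force): kg·m/s²
  r (lever arm): m

Multiplying the contributions: [kg·m/s²] · [m]
Adding exponents of each base unit: kg: 1, m: 2, s: -2
SI base units of torque: kg·m²/s²

Answer: kg·m²/s²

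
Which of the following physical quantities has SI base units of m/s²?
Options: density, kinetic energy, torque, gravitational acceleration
Checking the SI base units of each option:
  density (ρ = m/V): kg/m³  ✗
  kinetic energy (E = ½mv²): kg·m²/s²  ✗
  torque (τ = Fr): kg·m²/s²  ✗
  gravitational acceleration (g = GM/r²): m/s²  ✓ matches

Only gravitational acceleration has units m/s².

Answer: gravitational acceleration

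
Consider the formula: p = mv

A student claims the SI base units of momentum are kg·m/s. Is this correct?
Units of each symbol in p = mv:
  m (mass): kg
  v (velocity): m/s

Multiplying the contributions: [kg] · [m/s]
Adding exponents of each base unit: kg: 1, m: 1, s: -1
SI base units of momentum: kg·m/s

The claimed units kg·m/s match the derived units, so the claim is correct.

Answer: Yes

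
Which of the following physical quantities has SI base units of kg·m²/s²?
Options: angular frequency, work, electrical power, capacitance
Checking the SI base units of each option:
  angular frequency (ω = 2πf): 1/s  ✗
  work (W = Fd): kg·m²/s²  ✓ matches
  electrical power (P = IV): kg·m²/s³  ✗
  capacitance (C = Q/V): s⁴·A²/(kg·m²)  ✗

Only work has units kg·m²/s².

Answer: work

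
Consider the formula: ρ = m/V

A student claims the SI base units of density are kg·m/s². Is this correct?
Units of each symbol in ρ = m/V:
  m (mass): kg
  V (volume): m³  → in the denominator, contributes 1/m³

Multiplying the contributions: [kg] · [1/m³]
Adding exponents of each base unit: kg: 1, m: -3
SI base units of density: kg/m³

The claimed units kg·m/s² (exponents kg: 1, m: 1, s: -2) do not match the derived units kg/m³ (exponents kg: 1, m: -3), so the claim is incorrect.

Answer: No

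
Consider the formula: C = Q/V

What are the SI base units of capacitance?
Units of each symbol in C = Q/V:
  Q (charge, in coulombs): s·A
  V (voltage, in volts): kg·m²/(s³·A)  → in the denominator, contributes s³·A/(kg·m²)

Multiplying the contributions: [s·A] · [s³·A/(kg·m²)]
Adding exponents of each base unit: kg: -1, m: -2, s: 4, A: 2
SI base units of capacitance: s⁴·A²/(kg·m²)

Answer: s⁴·A²/(kg·m²)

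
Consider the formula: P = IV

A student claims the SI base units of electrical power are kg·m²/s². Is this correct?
Units of each symbol in P = IV:
  I (current): A
  V (voltage, in volts): kg·m²/(s³·A)

Multiplying the contributions: [A] · [kg·m²/(s³·A)]
Adding exponents of each base unit: kg: 1, m: 2, s: -3
SI base units of electrical power: kg·m²/s³

The claimed units kg·m²/s² (exponents kg: 1, m: 2, s: -2) do not match the derived units kg·m²/s³ (exponents kg: 1, m: 2, s: -3), so the claim is incorrect.

Answer: No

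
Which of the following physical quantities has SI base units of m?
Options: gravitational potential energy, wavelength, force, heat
Checking the SI base units of each option:
  gravitational potential energy (U = -GMm/r): kg·m²/s²  ✗
  wavelength (λ = v/f): m  ✓ matches
  force (F = ma): kg·m/s²  ✗
  heat (Q = mcΔT): kg·m²/s²  ✗

Only wavelength has units m.

Answer: wavelength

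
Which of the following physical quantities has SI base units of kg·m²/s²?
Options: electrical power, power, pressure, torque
Checking the SI base units of each option:
  electrical power (P = IV): kg·m²/s³  ✗
  power (P = W/t): kg·m²/s³  ✗
  pressure (P = F/A): kg/(m·s²)  ✗
  torque (τ = Fr): kg·m²/s²  ✓ matches

Only torque has units kg·m²/s².

Answer: torque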